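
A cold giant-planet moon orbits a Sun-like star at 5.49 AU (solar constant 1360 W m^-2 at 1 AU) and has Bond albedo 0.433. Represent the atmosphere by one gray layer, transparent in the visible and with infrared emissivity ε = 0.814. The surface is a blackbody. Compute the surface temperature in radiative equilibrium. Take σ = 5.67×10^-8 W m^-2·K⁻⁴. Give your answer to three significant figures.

By the inverse-square law, S = 1360/5.49² = 45.12 W m^-2.
The planet radiates to space at T_e = [S(1−α)/(4σ)]^(1/4) = 103.1 K.
The surface balance (absorbed SW + ε·downward IR = σT_s⁴) with T_a⁴ = T_s⁴/2 reduces to T_s = T_e·[2/(2−ε)]^¼ = 117.4 K.

117 kelvin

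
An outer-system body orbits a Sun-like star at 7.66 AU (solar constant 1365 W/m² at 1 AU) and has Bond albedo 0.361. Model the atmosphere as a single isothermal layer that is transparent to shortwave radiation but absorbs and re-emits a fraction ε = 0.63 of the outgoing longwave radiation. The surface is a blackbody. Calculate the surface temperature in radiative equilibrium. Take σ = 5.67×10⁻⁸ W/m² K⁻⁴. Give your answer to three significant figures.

Flux at the orbit: S = 1365/(7.66)² = 23.26 W/m².
Effective emission temperature (TOA balance): σT_e⁴ = S(1−α)/4 = 3.716 W/m² → T_e = 89.98 K.
Surface balance with a leaky layer gives σT_s⁴ = σT_e⁴·2/(2−ε), so T_s = T_e·[2/(2−0.63)]^(1/4) = 98.90 K.

98.9 K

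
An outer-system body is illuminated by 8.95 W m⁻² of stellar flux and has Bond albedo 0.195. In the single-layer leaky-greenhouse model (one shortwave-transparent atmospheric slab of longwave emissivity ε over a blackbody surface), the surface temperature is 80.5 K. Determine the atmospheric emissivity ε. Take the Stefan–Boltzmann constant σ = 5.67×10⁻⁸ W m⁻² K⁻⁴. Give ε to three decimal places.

0.487

Effective temperature: T_e = [S(1−α)/(4σ)]^(1/4) = 75.07 K.
Inverting T_s⁴ = 2T_e⁴/(2−ε): (T_e/T_s)⁴ = 0.7565, so ε = 2(1 − 0.7565) = 0.4871.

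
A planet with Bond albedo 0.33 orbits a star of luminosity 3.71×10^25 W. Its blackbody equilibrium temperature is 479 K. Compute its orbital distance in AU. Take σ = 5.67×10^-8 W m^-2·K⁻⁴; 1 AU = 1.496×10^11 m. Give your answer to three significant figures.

0.0860 AU

Required flux: S = 4σT⁴/(1−α) = 17820 W m^-2.
Then d = [L/(4πS)]^(1/2) = 1.287×10^10 m, i.e. 0.08604 AU.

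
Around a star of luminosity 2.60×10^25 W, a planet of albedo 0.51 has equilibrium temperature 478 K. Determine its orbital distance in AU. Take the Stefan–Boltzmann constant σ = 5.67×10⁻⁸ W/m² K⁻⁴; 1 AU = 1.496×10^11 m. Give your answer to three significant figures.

Required flux: S = 4σT⁴/(1−α) = 24160 W/m².
S = L/(4πd²) → d = √(L/4πS) = √(2.60×10^25/(4π·24160)) = 9.253×10^9 m = 0.06185 AU.

0.0619 AU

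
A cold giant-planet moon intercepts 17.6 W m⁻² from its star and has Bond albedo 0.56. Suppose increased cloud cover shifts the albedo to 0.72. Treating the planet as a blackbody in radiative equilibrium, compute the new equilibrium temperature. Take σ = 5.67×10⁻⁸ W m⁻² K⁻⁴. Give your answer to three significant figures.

68.3 K

T₂ = [S(1−α₂)/(4σ)]^(1/4) = [17.60·0.28/(4σ)]^(1/4) = 68.27 K.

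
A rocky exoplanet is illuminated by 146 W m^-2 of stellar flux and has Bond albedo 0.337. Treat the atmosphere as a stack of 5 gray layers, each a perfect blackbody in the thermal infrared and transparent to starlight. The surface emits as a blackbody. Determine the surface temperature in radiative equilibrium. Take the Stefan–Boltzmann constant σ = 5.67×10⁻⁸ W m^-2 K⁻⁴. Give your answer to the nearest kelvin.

OLR = S(1−α)/4 = 24.20 W m^-2; the top layer radiates at T_e = 143.7 K.
For an N-layer opaque stack, T_s⁴ = (N+1)T_e⁴, hence T_s = (6)^(1/4)×143.7 K = 225.0 K.

225 kelvin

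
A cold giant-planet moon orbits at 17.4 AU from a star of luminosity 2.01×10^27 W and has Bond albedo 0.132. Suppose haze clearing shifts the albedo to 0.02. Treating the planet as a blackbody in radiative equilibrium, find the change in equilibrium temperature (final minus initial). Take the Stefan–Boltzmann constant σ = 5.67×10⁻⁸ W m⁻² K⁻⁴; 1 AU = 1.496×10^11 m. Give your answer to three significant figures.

Orbital distance: d = 17.4 AU = 2.603×10^12 m.
S = L/(4πd²) = 23.61 W m⁻².
Before: T₁ = [23.61·0.868/(4σ)]^(1/4) = 97.49 K.
After:  T₂ = [23.61·0.98/(4σ)]^(1/4) = 100.5 K.
ΔT = T₂ − T₁ = 3.003 K.

3.00 K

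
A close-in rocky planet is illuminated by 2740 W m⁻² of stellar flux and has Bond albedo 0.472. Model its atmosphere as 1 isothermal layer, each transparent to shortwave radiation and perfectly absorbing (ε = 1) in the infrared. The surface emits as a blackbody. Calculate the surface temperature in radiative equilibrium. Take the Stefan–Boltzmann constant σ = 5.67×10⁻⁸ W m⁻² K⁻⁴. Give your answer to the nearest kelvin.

336 K

OLR = S(1−α)/4 = 361.7 W m⁻²; the top layer radiates at T_e = 282.6 K.
Layer-by-layer balance gives σT_s⁴ = (N+1)σT_e⁴, so T_s = 2^¼·282.6 = 336.1 K.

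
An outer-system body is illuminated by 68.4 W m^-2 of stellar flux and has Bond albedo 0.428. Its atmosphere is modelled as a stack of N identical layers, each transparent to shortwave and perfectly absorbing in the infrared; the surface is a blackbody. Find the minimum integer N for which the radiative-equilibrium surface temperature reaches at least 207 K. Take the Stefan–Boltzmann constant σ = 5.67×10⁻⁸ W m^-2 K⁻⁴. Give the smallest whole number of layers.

Top-of-atmosphere balance: σT_e⁴ = S(1−α)/4 = 9.781 W m^-2 → T_e = 114.6 K.
T_s = (N+1)^(1/4)·T_e ≥ 207 K requires N+1 ≥ (T_s/T_e)⁴ = (207/114.6)⁴ = 10.643.
The minimum whole number is N = 10.

10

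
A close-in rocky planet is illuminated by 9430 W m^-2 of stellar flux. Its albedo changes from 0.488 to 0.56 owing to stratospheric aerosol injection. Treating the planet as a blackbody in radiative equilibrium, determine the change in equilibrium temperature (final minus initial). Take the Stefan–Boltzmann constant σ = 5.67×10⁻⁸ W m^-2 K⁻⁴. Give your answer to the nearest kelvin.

-14 kelvin

With α = 0.488, T₁ = 382.0 K.
With α = 0.56, T₂ = 367.8 K.
Change: 367.8 − 382.0 = -14.20 K.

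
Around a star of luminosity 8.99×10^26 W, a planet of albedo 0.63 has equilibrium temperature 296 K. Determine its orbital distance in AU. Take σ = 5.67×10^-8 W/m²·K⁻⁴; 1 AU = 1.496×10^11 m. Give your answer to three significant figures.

The flux needed for this T is 4σT⁴/(1−0.63) = 4706 W/m².
From L = 4πd²S, d = √(8.99×10^26/(4π·4706)) = 1.233×10^11 m = 0.8242 AU.

0.824 AU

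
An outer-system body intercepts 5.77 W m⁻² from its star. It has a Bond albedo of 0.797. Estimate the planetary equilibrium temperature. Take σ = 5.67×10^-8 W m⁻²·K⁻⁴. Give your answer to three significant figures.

Averaging over the sphere, the absorbed flux is S(1−α)/4 = 0.2928 W m⁻².
Set σT⁴ = 0.2928 → T = (0.2928/σ)^(1/4) = 47.67 K.

47.7 K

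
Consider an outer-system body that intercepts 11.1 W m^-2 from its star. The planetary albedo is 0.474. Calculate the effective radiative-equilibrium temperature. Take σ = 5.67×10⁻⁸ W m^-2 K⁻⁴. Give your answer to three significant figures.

71.2 kelvin

Absorbed flux (global mean): S(1−α)/4 = 11.10·0.526/4 = 1.460 W m^-2.
Set σT⁴ = 1.460 → T = (1.460/σ)^(1/4) = 71.23 K.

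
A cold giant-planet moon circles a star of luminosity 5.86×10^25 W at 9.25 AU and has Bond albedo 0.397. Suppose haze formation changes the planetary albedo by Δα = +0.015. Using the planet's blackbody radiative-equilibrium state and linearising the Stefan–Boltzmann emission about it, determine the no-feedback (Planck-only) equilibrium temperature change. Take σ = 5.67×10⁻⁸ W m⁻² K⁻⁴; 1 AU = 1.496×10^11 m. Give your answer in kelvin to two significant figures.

Orbital distance: d = 9.25 AU = 1.384×10^12 m.
S = L/(4πd²) = 2.435 W m⁻².
Reference equilibrium: T_e = [S(1−α)/(4σ)]^(1/4) = 50.44 K.
TOA radiative forcing: ΔF = −S·Δα/4 = −2.435·(+0.015)/4 = -0.009132 W m⁻².
The Planck feedback parameter is 4σT_e³ = 0.02911 W m⁻²/K.
ΔT₀ = ΔF/λ_P = -0.009132/0.02911 = -0.314 K.

-0.31 K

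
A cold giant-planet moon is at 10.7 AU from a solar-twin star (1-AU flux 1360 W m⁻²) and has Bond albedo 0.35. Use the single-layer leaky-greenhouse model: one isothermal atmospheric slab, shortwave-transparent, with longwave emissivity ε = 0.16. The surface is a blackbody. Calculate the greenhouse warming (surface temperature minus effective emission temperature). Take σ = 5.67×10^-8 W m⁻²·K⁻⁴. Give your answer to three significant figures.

Irradiance scales as 1/d², so S = 1360 W m⁻² × (1/10.7)² = 11.88 W m⁻².
The planet radiates to space at T_e = [S(1−α)/(4σ)]^(1/4) = 76.39 K.
The surface balance (absorbed SW + ε·downward IR = σT_s⁴) with T_a⁴ = T_s⁴/2 reduces to T_s = T_e·[2/(2−ε)]^¼ = 77.99 K.
T_s − T_e = 77.99 − 76.39 = 1.609 K.

1.61 K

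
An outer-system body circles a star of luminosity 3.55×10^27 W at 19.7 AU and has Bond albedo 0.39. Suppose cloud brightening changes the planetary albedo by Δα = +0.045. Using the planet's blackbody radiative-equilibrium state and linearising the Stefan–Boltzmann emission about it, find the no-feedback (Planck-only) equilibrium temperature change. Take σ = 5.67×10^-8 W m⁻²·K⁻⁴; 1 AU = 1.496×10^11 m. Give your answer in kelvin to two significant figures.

-1.8 K

Orbital distance: d = 19.7 AU = 2.947×10^12 m.
Flux at the orbit: S = L/(4πd²) = 3.55×10^27/(4π·(2.95×10^12)²) = 32.53 W m⁻².
Reference equilibrium: T_e = [S(1−α)/(4σ)]^(1/4) = 96.71 K.
TOA radiative forcing: ΔF = −S·Δα/4 = −32.53·(+0.045)/4 = -0.3659 W m⁻².
Linearising σT⁴ gives d(σT⁴)/dT = 4σT_e³ = 0.2052 W m⁻² per K.
So ΔT₀ = -0.3659/0.2052 = -1.78 K.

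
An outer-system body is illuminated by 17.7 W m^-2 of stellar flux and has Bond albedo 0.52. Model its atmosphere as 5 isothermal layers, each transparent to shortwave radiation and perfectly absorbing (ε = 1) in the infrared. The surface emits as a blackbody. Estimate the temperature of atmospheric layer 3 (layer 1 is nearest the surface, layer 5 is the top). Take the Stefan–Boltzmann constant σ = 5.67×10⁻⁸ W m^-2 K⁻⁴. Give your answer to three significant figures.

OLR = S(1−α)/4 = 2.124 W m^-2; the top layer radiates at T_e = 78.23 K.
Each opaque layer satisfies 2T_j⁴ = T_{j−1}⁴ + T_{j+1}⁴, giving T_k⁴ = (N+1−k)T_e⁴.
With k = 3: T_3 = (5+1−3)^¼·78.23 K = 103.0 K.

103 K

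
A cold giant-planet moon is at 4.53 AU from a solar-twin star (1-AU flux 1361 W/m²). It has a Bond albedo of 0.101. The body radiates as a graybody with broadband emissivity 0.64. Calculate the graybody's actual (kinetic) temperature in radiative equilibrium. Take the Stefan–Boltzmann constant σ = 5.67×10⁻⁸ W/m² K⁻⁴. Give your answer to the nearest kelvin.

142 K

By the inverse-square law, S = 1361/4.53² = 66.32 W/m².
Averaging over the sphere, the absorbed flux is S(1−α)/4 = 14.91 W/m².
Radiative balance εσT⁴ = 14.91 gives T = [14.91/(0.64·σ)]^(1/4) = 142.4 K.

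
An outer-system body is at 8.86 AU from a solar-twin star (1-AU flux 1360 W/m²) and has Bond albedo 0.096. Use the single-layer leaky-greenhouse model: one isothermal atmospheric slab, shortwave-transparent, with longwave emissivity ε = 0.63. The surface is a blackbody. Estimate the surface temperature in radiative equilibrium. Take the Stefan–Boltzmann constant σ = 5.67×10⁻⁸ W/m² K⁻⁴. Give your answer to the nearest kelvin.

100 K

Flux at the orbit: S = 1360/(8.86)² = 17.32 W/m².
At the top of the atmosphere, σT_e⁴ = S(1−α)/4 = 3.915 W/m², giving T_e = 91.16 K.
For a single slab of emissivity ε, T_s⁴ = 2T_e⁴/(2−ε); thus T_s = 91.16·(1.46)^(1/4) = 100.2 K.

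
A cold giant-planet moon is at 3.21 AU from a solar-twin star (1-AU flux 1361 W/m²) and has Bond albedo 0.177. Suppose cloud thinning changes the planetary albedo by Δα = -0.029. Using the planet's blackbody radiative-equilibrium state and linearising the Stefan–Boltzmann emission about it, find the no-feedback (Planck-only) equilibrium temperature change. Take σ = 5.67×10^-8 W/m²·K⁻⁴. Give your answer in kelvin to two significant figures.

Irradiance scales as 1/d², so S = 1361 W/m² × (1/3.21)² = 132.1 W/m².
The baseline emission temperature is T_e = 148.0 K.
ΔF = −(S/4)Δα = −(132.1/4)×(-0.029) = 0.9576 W/m².
Planck response: λ_P = 4σT_e³ = 4·5.67×10⁻⁸·(148.0)³ = 0.7347 W/m²/K.
ΔT₀ = ΔF/λ_P = 0.9576/0.7347 = 1.30 K.

1.3 K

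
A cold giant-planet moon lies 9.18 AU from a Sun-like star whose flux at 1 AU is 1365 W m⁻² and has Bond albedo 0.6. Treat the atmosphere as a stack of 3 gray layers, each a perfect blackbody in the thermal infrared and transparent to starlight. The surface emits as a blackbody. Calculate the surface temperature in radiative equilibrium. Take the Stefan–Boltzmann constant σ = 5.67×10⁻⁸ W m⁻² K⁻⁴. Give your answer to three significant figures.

103 K

By the inverse-square law, S = 1365/9.18² = 16.20 W m⁻².
OLR = S(1−α)/4 = 1.620 W m⁻²; the top layer radiates at T_e = 73.11 K.
Layer-by-layer balance gives σT_s⁴ = (N+1)σT_e⁴, so T_s = 4^¼·73.11 = 103.4 K.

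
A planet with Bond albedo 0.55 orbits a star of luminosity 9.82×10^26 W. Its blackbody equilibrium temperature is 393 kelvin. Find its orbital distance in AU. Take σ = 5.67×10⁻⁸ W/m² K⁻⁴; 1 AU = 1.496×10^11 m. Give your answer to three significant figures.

0.539 AU

Required flux: S = 4σT⁴/(1−α) = 12020 W/m².
Then d = [L/(4πS)]^(1/2) = 8.062×10^10 m, i.e. 0.5389 AU.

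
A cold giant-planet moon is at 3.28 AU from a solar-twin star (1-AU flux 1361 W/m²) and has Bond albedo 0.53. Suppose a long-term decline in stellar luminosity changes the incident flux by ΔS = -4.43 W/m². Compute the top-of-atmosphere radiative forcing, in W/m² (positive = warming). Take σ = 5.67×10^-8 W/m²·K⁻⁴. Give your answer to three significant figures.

Irradiance scales as 1/d², so S = 1361 W/m² × (1/3.28)² = 126.5 W/m².
ΔF = Δ[S(1−α)]/4 = (1−0.53)·-4.43/4 = -0.5205 W/m².

-0.521 W/m²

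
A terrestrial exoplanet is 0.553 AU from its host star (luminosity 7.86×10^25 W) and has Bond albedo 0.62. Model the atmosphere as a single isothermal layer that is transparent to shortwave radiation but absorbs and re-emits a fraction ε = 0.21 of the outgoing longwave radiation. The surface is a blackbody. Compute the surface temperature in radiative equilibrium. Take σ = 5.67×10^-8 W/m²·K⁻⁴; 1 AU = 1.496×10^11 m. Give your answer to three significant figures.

Orbital distance: d = 0.553 AU = 8.273×10^10 m.
Flux at the orbit: S = L/(4πd²) = 7.86×10^25/(4π·(8.27×10^10)²) = 913.9 W/m².
The planet radiates to space at T_e = [S(1−α)/(4σ)]^(1/4) = 197.8 K.
Surface balance with a leaky layer gives σT_s⁴ = σT_e⁴·2/(2−ε), so T_s = T_e·[2/(2−0.21)]^(1/4) = 203.4 K.

203 K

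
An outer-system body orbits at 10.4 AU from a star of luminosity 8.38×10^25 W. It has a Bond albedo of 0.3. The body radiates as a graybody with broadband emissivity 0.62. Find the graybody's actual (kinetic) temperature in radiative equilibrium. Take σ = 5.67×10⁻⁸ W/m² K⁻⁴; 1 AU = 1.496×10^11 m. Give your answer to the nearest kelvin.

d = 10.4 × 1.496×10^11 m = 1.556×10^12 m.
S = L/(4πd²) = 2.755 W/m².
Averaging over the sphere, the absorbed flux is S(1−α)/4 = 0.4821 W/m².
Radiative balance εσT⁴ = 0.4821 gives T = [0.4821/(0.62·σ)]^(1/4) = 60.85 K.

61 K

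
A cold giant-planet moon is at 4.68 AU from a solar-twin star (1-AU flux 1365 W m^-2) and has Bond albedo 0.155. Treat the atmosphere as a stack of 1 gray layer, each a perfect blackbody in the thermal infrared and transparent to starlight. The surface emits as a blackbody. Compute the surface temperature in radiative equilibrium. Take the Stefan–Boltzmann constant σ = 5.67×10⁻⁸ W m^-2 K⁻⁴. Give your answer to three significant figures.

147 K

Flux at the orbit: S = 1365/(4.68)² = 62.32 W m^-2.
OLR = S(1−α)/4 = 13.17 W m^-2; the top layer radiates at T_e = 123.4 K.
With N = 1 opaque layers, T_s = (N+1)^(1/4)·T_e = 2^(1/4)·123.4 = 146.8 K.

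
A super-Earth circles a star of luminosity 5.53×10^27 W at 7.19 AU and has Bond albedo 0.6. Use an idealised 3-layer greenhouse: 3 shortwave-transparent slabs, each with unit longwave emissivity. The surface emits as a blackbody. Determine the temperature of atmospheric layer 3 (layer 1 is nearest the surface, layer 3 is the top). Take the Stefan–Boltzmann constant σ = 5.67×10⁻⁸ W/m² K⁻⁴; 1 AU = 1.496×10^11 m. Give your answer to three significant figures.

161 kelvin

Orbital distance: d = 7.19 AU = 1.076×10^12 m.
Spreading L over a sphere of radius d: S = 5.53×10^27/(4π·1.08×10^12²) = 380.4 W/m².
OLR = S(1−α)/4 = 38.04 W/m²; the top layer radiates at T_e = 160.9 K.
The net upward flux σT_e⁴ is constant between every pair of levels, so T_k⁴ = (N+1−k)T_e⁴.
With k = 3: T_3 = (3+1−3)^¼·160.9 K = 160.9 K.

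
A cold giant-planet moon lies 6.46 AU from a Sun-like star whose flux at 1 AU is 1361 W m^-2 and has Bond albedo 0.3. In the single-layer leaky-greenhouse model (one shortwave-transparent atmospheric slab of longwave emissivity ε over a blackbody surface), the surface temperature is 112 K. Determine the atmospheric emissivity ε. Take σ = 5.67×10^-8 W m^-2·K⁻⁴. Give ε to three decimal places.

Irradiance scales as 1/d², so S = 1361 W m^-2 × (1/6.46)² = 32.61 W m^-2.
TOA balance gives T_e = 100.2 K.
Since (2−ε)/2 = (T_e/T_s)⁴ = 0.6397, ε = 0.7206.

0.721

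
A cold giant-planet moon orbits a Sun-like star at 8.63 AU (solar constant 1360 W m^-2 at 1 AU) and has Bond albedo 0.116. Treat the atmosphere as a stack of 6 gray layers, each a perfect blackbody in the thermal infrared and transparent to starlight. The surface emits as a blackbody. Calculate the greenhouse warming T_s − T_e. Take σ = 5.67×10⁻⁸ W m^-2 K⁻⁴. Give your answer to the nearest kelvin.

Flux at the orbit: S = 1360/(8.63)² = 18.26 W m^-2.
The effective emission temperature is T_e = [S(1−α)/(4σ)]^¼ = 91.85 K.
Surface: T_s = (7)^¼·T_e = 149.4 K.
Warming: T_s − T_e = 57.55 K.

58 K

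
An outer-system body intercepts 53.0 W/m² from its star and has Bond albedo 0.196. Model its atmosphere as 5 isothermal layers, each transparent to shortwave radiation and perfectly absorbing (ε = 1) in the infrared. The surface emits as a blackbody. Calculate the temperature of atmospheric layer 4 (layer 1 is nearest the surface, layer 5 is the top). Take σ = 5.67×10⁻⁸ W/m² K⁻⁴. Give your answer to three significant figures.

OLR = S(1−α)/4 = 10.65 W/m²; the top layer radiates at T_e = 117.1 K.
In the N-layer model, layer k (counted from the surface) has T_k = (N+1−k)^(1/4)·T_e.
With k = 4: T_4 = (5+1−4)^¼·117.1 K = 139.2 K.

139 kelvin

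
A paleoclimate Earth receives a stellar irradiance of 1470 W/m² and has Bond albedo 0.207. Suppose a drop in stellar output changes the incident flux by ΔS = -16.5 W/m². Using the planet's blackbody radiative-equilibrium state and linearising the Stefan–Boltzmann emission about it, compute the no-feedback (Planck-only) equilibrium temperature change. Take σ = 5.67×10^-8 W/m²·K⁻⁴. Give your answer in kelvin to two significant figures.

-0.75 kelvin

Reference equilibrium: T_e = [S(1−α)/(4σ)]^(1/4) = 267.8 K.
Only a fraction (1−α) is absorbed and it's spread over 4πR², so ΔF = (1−α)ΔS/4 = -3.271 W/m².
The Planck feedback parameter is 4σT_e³ = 4.354 W/m²/K.
ΔT₀ = ΔF/λ_P = -3.271/4.354 = -0.751 K.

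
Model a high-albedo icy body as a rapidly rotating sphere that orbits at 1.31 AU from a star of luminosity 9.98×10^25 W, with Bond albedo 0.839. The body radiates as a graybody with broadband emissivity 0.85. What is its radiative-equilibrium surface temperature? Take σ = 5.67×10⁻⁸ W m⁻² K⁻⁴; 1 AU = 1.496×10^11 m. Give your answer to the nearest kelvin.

d = 1.31 × 1.496×10^11 m = 1.960×10^11 m.
S = L/(4πd²) = 206.8 W m⁻².
Averaging over the sphere, the absorbed flux is S(1−α)/4 = 8.323 W m⁻².
Equating to εσT⁴ with ε = 0.85: T = (8.323/0.85σ)^(1/4) = 114.6 K.

115 K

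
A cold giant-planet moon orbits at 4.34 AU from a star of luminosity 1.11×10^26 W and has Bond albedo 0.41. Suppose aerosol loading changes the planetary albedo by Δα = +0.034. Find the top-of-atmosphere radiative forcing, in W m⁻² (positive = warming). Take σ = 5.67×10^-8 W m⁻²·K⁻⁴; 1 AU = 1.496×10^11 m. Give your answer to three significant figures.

-0.178 W m⁻²

d = 4.34 × 1.496×10^11 m = 6.493×10^11 m.
Spreading L over a sphere of radius d: S = 1.11×10^26/(4π·6.49×10^11²) = 20.95 W m⁻².
TOA radiative forcing: ΔF = −S·Δα/4 = −20.95·(+0.034)/4 = -0.1781 W m⁻².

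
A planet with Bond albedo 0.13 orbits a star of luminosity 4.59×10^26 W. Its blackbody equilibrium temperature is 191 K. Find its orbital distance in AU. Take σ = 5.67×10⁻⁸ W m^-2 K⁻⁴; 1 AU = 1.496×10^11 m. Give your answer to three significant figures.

2.17 AU

The flux needed for this T is 4σT⁴/(1−0.13) = 346.9 W m^-2.
From L = 4πd²S, d = √(4.59×10^26/(4π·346.9)) = 3.245×10^11 m = 2.169 AU.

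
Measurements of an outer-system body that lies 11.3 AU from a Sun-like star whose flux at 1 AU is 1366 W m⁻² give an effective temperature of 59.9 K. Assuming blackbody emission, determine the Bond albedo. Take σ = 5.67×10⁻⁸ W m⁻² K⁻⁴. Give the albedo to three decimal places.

0.727

Flux at the orbit: S = 1366/(11.3)² = 10.70 W m⁻².
Energy balance: S(1−α)/4 = σT⁴, so 1−α = 4σT⁴/S.
σT⁴ = 0.7299 W m⁻², so 4σT⁴ = 2.920 W m⁻².
Hence α = 1 − 2.920/10.70 = 0.7271.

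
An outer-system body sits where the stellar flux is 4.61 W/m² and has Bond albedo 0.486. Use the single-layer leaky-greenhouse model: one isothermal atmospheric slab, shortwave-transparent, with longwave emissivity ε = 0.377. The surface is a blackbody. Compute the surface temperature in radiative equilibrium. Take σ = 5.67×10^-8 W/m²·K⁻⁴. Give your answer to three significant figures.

The planet radiates to space at T_e = [S(1−α)/(4σ)]^(1/4) = 56.85 K.
The surface balance (absorbed SW + ε·downward IR = σT_s⁴) with T_a⁴ = T_s⁴/2 reduces to T_s = T_e·[2/(2−ε)]^¼ = 59.90 K.

59.9 K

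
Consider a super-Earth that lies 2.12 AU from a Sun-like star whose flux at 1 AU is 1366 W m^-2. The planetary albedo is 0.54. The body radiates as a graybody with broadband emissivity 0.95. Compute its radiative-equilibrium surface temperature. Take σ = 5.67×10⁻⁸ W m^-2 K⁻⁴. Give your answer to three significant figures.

160 kelvin

By the inverse-square law, S = 1366/2.12² = 303.9 W m^-2.
The planet absorbs (1−α)S over its disc πR² and re-emits over 4πR², so the mean absorbed flux is (1−0.54)·303.9/4 = 34.95 W m^-2.
Equating to εσT⁴ with ε = 0.95: T = (34.95/0.95σ)^(1/4) = 159.6 K.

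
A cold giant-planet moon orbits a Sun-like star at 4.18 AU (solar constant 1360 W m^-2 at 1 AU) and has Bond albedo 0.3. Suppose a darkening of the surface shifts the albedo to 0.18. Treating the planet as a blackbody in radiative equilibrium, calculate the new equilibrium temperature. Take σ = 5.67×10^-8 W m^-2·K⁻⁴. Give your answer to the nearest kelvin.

130 K

By the inverse-square law, S = 1360/4.18² = 77.84 W m^-2.
New equilibrium: T₂ = [(1−0.18)·77.84/(4σ)]^(1/4) = 129.5 K.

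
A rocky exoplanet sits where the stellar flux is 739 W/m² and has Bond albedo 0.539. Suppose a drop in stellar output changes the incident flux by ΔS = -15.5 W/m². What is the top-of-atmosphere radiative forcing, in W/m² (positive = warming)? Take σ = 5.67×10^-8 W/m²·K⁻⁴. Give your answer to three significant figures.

-1.79 W/m²

ΔF = Δ[S(1−α)]/4 = (1−0.539)·-15.5/4 = -1.786 W/m².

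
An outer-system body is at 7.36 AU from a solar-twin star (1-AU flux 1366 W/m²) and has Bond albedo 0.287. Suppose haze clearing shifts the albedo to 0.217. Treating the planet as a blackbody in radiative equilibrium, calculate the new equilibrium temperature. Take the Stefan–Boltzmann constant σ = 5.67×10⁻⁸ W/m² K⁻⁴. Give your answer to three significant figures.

96.6 K

By the inverse-square law, S = 1366/7.36² = 25.22 W/m².
With the new albedo, S(1−α₂)/4 = 4.936 W/m², so T₂ = 96.59 K.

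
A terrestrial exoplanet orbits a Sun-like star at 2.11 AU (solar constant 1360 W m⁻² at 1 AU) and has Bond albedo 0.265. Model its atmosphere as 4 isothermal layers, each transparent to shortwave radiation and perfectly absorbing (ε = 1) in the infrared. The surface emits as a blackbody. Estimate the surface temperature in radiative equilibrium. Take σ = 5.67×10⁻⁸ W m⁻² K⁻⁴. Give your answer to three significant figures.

265 kelvin

Flux at the orbit: S = 1360/(2.11)² = 305.5 W m⁻².
The effective emission temperature is T_e = [S(1−α)/(4σ)]^¼ = 177.4 K.
For an N-layer opaque stack, T_s⁴ = (N+1)T_e⁴, hence T_s = (5)^(1/4)×177.4 K = 265.2 K.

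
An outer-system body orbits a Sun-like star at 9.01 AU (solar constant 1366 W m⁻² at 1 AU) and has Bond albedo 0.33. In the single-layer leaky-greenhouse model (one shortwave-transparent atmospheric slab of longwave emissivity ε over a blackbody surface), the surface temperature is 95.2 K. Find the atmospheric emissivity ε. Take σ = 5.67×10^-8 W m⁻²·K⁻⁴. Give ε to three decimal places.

Flux at the orbit: S = 1366/(9.01)² = 16.83 W m⁻².
Effective temperature: T_e = [S(1−α)/(4σ)]^(1/4) = 83.97 K.
Since (2−ε)/2 = (T_e/T_s)⁴ = 0.6052, ε = 0.7896.

0.790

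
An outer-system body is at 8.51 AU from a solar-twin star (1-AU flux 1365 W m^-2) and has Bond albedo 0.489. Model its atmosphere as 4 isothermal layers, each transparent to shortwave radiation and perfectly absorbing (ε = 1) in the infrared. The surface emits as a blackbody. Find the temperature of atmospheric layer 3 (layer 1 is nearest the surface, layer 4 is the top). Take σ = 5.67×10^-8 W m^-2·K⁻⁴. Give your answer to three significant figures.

96.0 K

By the inverse-square law, S = 1365/8.51² = 18.85 W m^-2.
Top-of-atmosphere balance: σT_e⁴ = S(1−α)/4 = 2.408 W m^-2 → T_e = 80.73 K.
In the N-layer model, layer k (counted from the surface) has T_k = (N+1−k)^(1/4)·T_e.
With k = 3: T_3 = (4+1−3)^¼·80.73 K = 96.00 K.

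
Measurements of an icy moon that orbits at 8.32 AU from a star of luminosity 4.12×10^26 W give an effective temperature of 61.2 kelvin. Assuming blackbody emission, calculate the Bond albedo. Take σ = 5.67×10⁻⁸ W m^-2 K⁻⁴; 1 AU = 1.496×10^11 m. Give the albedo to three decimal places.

Orbital distance: d = 8.32 AU = 1.245×10^12 m.
S = L/(4πd²) = 21.16 W m^-2.
Energy balance: S(1−α)/4 = σT⁴, so 1−α = 4σT⁴/S.
σT⁴ = 0.7954 W m^-2, so 4σT⁴ = 3.182 W m^-2.
1−α = 3.182/21.16 = 0.1503, so α = 0.8497.

0.850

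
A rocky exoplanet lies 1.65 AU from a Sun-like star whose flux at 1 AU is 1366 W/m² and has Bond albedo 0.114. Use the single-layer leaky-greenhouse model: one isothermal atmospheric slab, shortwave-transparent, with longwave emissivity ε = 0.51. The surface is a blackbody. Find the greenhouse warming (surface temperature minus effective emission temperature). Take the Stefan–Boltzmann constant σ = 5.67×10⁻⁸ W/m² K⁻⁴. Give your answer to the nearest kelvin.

16 K

By the inverse-square law, S = 1366/1.65² = 501.7 W/m².
The planet radiates to space at T_e = [S(1−α)/(4σ)]^(1/4) = 210.4 K.
For a single slab of emissivity ε, T_s⁴ = 2T_e⁴/(2−ε); thus T_s = 210.4·(1.342)^(1/4) = 226.5 K.
Greenhouse warming: T_s − T_e = 16.07 K.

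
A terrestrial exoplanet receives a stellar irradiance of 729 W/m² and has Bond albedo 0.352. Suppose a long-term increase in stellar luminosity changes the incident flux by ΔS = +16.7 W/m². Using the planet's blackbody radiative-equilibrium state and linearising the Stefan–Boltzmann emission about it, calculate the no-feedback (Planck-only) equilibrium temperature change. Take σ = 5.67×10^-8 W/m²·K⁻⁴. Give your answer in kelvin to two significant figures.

Reference equilibrium: T_e = [S(1−α)/(4σ)]^(1/4) = 213.6 K.
ΔF = Δ[S(1−α)]/4 = (1−0.352)·+16.7/4 = 2.705 W/m².
Linearising σT⁴ gives d(σT⁴)/dT = 4σT_e³ = 2.211 W/m² per K.
ΔT₀ = ΔF/λ_P = 2.705/2.211 = 1.22 K.

1.2 K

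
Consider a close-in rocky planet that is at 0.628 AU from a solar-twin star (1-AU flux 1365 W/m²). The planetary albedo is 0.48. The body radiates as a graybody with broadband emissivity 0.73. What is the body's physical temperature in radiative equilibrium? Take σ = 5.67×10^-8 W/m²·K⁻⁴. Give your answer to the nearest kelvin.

323 K

Flux at the orbit: S = 1365/(0.628)² = 3461 W/m².
Absorbed flux (global mean): S(1−α)/4 = 3461·0.52/4 = 449.9 W/m².
Radiative balance εσT⁴ = 449.9 gives T = [449.9/(0.73·σ)]^(1/4) = 322.9 K.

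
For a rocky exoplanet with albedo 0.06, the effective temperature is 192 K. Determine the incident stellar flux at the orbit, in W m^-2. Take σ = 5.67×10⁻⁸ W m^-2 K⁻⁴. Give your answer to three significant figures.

Invert the energy balance for S: S = 4σT⁴/(1−α).
σT⁴ = 5.67×10⁻⁸·(192)⁴ = 77.05 W m^-2.
So S = 4×77.05/(1−0.06) = 327.9 W m^-2.

328 W m^-2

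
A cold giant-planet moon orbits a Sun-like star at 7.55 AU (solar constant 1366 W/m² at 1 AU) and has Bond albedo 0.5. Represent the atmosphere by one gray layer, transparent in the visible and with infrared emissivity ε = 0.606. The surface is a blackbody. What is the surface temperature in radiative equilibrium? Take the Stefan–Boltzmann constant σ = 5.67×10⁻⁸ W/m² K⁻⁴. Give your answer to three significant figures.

93.3 K

By the inverse-square law, S = 1366/7.55² = 23.96 W/m².
The planet radiates to space at T_e = [S(1−α)/(4σ)]^(1/4) = 85.26 K.
The surface balance (absorbed SW + ε·downward IR = σT_s⁴) with T_a⁴ = T_s⁴/2 reduces to T_s = T_e·[2/(2−ε)]^¼ = 93.31 K.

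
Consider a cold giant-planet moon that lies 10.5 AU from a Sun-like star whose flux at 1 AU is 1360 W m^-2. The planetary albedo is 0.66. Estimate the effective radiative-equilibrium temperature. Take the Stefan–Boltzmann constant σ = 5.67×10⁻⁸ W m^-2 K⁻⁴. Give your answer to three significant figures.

Flux at the orbit: S = 1360/(10.5)² = 12.34 W m^-2.
Averaging over the sphere, the absorbed flux is S(1−α)/4 = 1.049 W m^-2.
In equilibrium σT⁴ equals this, so T = 65.58 K.

65.6 kelvin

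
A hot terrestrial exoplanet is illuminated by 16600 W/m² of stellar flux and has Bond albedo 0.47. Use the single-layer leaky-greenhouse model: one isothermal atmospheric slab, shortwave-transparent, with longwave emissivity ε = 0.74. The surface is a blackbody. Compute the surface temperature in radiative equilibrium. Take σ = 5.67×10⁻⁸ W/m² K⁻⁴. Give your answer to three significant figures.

498 K

The planet radiates to space at T_e = [S(1−α)/(4σ)]^(1/4) = 443.8 K.
The surface balance (absorbed SW + ε·downward IR = σT_s⁴) with T_a⁴ = T_s⁴/2 reduces to T_s = T_e·[2/(2−ε)]^¼ = 498.1 K.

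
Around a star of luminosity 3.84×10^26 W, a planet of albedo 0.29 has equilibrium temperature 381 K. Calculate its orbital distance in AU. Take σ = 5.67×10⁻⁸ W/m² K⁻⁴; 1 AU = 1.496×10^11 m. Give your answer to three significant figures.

The flux needed for this T is 4σT⁴/(1−0.29) = 6731 W/m².
Then d = [L/(4πS)]^(1/2) = 6.738×10^10 m, i.e. 0.4504 AU.

0.450 AU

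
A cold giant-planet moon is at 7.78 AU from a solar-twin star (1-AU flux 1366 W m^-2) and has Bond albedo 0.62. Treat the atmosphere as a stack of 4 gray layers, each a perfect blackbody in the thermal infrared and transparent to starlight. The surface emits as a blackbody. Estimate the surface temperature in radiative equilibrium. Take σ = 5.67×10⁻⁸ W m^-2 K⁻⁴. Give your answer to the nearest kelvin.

117 K

By the inverse-square law, S = 1366/7.78² = 22.57 W m^-2.
OLR = S(1−α)/4 = 2.144 W m^-2; the top layer radiates at T_e = 78.42 K.
Layer-by-layer balance gives σT_s⁴ = (N+1)σT_e⁴, so T_s = 5^¼·78.42 = 117.3 K.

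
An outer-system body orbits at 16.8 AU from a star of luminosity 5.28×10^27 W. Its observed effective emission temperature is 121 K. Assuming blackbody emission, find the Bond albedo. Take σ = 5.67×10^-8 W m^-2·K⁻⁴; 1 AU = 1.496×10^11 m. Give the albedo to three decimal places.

Orbital distance: d = 16.8 AU = 2.513×10^12 m.
Flux at the orbit: S = L/(4πd²) = 5.28×10^27/(4π·(2.51×10^12)²) = 66.52 W m^-2.
Rearranging the radiative balance, α = 1 − 4σT⁴/S.
4σT⁴ = 4·5.67×10⁻⁸·(121)⁴ = 48.62 W m^-2.
1−α = 48.62/66.52 = 0.7309, so α = 0.2691.

0.269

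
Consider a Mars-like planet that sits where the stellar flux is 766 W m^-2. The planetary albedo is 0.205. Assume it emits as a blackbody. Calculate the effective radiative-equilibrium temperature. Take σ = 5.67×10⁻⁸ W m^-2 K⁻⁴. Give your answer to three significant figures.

The planet absorbs (1−α)S over its disc πR² and re-emits over 4πR², so the mean absorbed flux is (1−0.205)·766.0/4 = 152.2 W m^-2.
Set σT⁴ = 152.2 → T = (152.2/σ)^(1/4) = 227.6 K.

228 K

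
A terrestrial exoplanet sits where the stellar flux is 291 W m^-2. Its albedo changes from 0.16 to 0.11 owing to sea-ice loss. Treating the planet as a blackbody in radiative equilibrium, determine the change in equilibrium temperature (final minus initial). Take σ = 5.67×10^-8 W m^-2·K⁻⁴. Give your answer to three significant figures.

With α = 0.16, T₁ = 181.2 K.
Final:   T₂ = [S(1−0.11)/(4σ)]^(1/4) = 183.8 K.
Change: 183.8 − 181.2 = 2.638 K.

2.64 kelvin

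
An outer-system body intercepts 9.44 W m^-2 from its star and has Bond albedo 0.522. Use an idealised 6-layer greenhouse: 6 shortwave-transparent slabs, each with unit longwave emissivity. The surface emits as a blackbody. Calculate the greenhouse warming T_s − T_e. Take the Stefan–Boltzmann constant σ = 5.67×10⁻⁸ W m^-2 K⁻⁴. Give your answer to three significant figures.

The effective emission temperature is T_e = [S(1−α)/(4σ)]^¼ = 66.79 K.
T_s = (N+1)^(1/4)·T_e = 108.6 K.
Warming: T_s − T_e = 41.85 K.

41.8 K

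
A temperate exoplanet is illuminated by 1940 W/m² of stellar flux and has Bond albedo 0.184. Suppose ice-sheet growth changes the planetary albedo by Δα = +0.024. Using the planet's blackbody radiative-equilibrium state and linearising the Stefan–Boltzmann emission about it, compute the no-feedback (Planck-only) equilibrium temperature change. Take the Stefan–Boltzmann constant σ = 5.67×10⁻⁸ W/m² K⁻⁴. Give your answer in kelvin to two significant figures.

-2.1 K

Unperturbed T_e = [1940·(1−0.184)/(4σ)]^¼ = 289.0 K.
TOA radiative forcing: ΔF = −S·Δα/4 = −1940·(+0.024)/4 = -11.64 W/m².
Linearising σT⁴ gives d(σT⁴)/dT = 4σT_e³ = 5.477 W/m² per K.
ΔT₀ = ΔF/λ_P = -11.64/5.477 = -2.13 K.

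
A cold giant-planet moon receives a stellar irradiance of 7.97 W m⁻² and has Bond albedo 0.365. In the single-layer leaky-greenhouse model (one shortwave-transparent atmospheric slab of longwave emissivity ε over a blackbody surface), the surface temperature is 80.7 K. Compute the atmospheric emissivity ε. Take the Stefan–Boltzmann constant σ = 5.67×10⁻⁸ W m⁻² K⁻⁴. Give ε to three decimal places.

0.948

TOA balance gives T_e = 68.73 K.
T_s⁴ = T_e⁴·2/(2−ε) → ε = 2 − 2(T_e/T_s)⁴ = 2 − 2·(68.73/80.7)⁴ = 0.9477.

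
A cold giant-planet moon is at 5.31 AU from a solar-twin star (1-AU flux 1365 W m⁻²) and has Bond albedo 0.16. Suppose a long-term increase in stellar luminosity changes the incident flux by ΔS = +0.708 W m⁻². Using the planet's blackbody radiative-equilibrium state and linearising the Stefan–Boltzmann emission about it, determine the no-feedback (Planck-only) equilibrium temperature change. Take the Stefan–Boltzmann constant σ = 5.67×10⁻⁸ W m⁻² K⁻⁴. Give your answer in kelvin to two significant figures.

0.42 K

Irradiance scales as 1/d², so S = 1365 W m⁻² × (1/5.31)² = 48.41 W m⁻².
Reference equilibrium: T_e = [S(1−α)/(4σ)]^(1/4) = 115.7 K.
Only a fraction (1−α) is absorbed and it's spread over 4πR², so ΔF = (1−α)ΔS/4 = 0.1487 W m⁻².
The Planck feedback parameter is 4σT_e³ = 0.3514 W m⁻²/K.
Hence the no-feedback warming is ΔF/(4σT_e³) = 0.423 K.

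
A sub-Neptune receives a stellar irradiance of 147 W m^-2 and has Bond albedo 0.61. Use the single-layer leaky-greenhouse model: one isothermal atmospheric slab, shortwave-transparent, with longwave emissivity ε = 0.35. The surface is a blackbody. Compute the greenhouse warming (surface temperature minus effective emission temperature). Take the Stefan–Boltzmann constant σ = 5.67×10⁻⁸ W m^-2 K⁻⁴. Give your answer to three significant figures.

The planet radiates to space at T_e = [S(1−α)/(4σ)]^(1/4) = 126.1 K.
For a single slab of emissivity ε, T_s⁴ = 2T_e⁴/(2−ε); thus T_s = 126.1·(1.212)^(1/4) = 132.3 K.
Greenhouse warming: T_s − T_e = 6.212 K.

6.21 K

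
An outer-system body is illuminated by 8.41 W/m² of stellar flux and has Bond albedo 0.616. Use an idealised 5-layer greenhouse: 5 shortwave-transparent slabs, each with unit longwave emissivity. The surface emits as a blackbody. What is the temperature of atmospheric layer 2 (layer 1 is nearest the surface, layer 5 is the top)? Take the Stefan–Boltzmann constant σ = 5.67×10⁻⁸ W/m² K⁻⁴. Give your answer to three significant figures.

86.9 K

Top-of-atmosphere balance: σT_e⁴ = S(1−α)/4 = 0.8074 W/m² → T_e = 61.43 K.
Each opaque layer satisfies 2T_j⁴ = T_{j−1}⁴ + T_{j+1}⁴, giving T_k⁴ = (N+1−k)T_e⁴.
T_2 = (4)^(1/4)·61.43 = 86.87 K.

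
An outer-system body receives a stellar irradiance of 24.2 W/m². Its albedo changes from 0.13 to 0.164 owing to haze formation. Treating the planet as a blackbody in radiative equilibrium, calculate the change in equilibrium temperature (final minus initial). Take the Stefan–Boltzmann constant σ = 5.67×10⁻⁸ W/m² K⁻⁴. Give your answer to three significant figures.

Before: T₁ = [24.20·0.87/(4σ)]^(1/4) = 98.16 K.
After:  T₂ = [24.20·0.836/(4σ)]^(1/4) = 97.18 K.
ΔT = T₂ − T₁ = -0.9734 K.

-0.973 kelvin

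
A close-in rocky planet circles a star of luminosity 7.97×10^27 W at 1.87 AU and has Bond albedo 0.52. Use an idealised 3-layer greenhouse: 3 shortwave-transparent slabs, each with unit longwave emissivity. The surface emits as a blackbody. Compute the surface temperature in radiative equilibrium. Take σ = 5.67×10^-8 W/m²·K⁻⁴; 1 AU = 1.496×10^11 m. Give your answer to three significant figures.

Orbital distance: d = 1.87 AU = 2.798×10^11 m.
Flux at the orbit: S = L/(4πd²) = 7.97×10^27/(4π·(2.80×10^11)²) = 8104 W/m².
Top-of-atmosphere balance: σT_e⁴ = S(1−α)/4 = 972.5 W/m² → T_e = 361.9 K.
With N = 3 opaque layers, T_s = (N+1)^(1/4)·T_e = 4^(1/4)·361.9 = 511.8 K.

512 K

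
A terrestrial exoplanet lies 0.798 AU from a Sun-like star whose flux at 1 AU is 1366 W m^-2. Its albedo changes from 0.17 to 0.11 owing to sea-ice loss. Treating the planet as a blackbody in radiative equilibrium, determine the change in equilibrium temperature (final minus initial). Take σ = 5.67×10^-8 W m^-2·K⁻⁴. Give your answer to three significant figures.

By the inverse-square law, S = 1366/0.798² = 2145 W m^-2.
With α = 0.17, T₁ = 297.7 K.
Final:   T₂ = [S(1−0.11)/(4σ)]^(1/4) = 302.9 K.
ΔT = T₂ − T₁ = 5.239 K.

5.24 kelvin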